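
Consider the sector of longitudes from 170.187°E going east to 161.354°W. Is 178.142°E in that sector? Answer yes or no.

Band width going east from +170.187° to -161.354°: ((-161.354 − 170.187) mod 360) = 28.459°.
Offset of +178.142° east of the west edge: ((178.142 − 170.187) mod 360) = 7.955°.
7.955° ≤ 28.459° ⇒ inside.

Yes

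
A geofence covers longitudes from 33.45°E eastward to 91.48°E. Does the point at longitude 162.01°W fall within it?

Band width going east from +33.45° to +91.48°: ((91.48 − 33.45) mod 360) = 58.03°.
Offset of -162.01° east of the west edge: ((-162.01 − 33.45) mod 360) = 164.54°.
164.54° > 58.03° ⇒ outside.

No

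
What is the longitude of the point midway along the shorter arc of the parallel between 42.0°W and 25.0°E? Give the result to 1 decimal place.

8.5°W

Signed shortest Δλ from -42.0° to +25.0° is +67.0°.
Midpoint longitude = -42.0° + (+67.0°)/2 = -42.0° + 33.5° = -8.5°.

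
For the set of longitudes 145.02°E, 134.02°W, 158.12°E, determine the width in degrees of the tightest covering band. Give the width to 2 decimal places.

80.96°

Sort the longitudes: -134.02°, +145.02°, +158.12°.
Eastward gaps between consecutive values (wrapping around): 279.04°, 13.10°, 67.86°.
Largest gap = 279.04° ⇒ minimal covering band is its complement: 360° − 279.04° = 80.96°.
Band runs from +145.02° eastward to -134.02°, crossing the antimeridian.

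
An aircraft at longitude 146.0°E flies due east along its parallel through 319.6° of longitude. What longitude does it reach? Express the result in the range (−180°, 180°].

Start at +146.0°; shift +319.6° → +465.6°.
+465.6° lies outside (−180°, 180°]; subtract 360° → +105.6°.

105.6°E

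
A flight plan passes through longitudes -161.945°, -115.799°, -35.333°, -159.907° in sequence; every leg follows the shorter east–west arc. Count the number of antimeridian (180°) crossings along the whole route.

0

Leg 1: -161.945° → -115.799°, shortest Δλ = 46.146° (east) — does not cross 180°.
Leg 2: -115.799° → -35.333°, shortest Δλ = 80.466° (east) — does not cross 180°.
Leg 3: -35.333° → -159.907°, shortest Δλ = -124.574° (west) — does not cross 180°.
Total crossings: 0.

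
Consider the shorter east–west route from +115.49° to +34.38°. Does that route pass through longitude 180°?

No

Signed shortest Δλ = ((34.38 − 115.49 + 180) mod 360) − 180 = -81.11°.
Going west by 81.11° from +115.49° reaches +34.38° without touching 180°.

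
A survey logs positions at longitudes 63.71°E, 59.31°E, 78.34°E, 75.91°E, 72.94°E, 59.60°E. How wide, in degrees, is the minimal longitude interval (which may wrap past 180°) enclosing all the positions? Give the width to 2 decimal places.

Sort the longitudes: +59.31°, +59.60°, +63.71°, +72.94°, +75.91°, +78.34°.
Eastward gaps between consecutive values (wrapping around): 0.29°, 4.11°, 9.23°, 2.97°, 2.43°, 340.97°.
Largest gap = 340.97° ⇒ minimal covering band is its complement: 360° − 340.97° = 19.03°.
Band runs from +59.31° eastward to +78.34°.

19.03°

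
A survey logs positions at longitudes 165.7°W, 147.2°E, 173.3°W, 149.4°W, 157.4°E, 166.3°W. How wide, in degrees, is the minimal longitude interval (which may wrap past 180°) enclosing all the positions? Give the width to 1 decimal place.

63.4°

Sort the longitudes: -173.3°, -166.3°, -165.7°, -149.4°, +147.2°, +157.4°.
Eastward gaps between consecutive values (wrapping around): 7.0°, 0.6°, 16.3°, 296.6°, 10.2°, 29.3°.
Largest gap = 296.6° ⇒ minimal covering band is its complement: 360° − 296.6° = 63.4°.
Band runs from +147.2° eastward to -149.4°, crossing the antimeridian.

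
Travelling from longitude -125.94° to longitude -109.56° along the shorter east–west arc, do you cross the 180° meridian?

Signed shortest Δλ = ((-109.56 − -125.94 + 180) mod 360) − 180 = 16.38°.
Going east by 16.38° from -125.94° reaches -109.56° without touching 180°.

No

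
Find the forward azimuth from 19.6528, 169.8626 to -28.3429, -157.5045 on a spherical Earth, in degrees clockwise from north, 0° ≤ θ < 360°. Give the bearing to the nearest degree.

146°

Δλ = -157.5045 − 169.8626 = -327.3671°; wrapped into (−180°, 180°]: 32.6329°.
θ = atan2( sin Δλ · cos φ₂ , cos φ₁ · sin φ₂ − sin φ₁ · cos φ₂ · cos Δλ )
  = atan2(0.47461, -0.69637) = 145.724° → normalised to [0°, 360°): 145.724°.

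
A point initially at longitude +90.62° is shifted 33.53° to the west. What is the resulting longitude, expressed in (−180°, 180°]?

+57.09°

Start at +90.62°; shift −33.53° → +57.09°.
+57.09° already lies in (−180°, 180°].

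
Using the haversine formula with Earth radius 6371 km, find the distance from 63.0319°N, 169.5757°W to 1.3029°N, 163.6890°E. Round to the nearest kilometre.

Δλ = 163.6890 − -169.5757 = 333.2647°; wrapped into (−180°, 180°]: -26.7353°.
Δφ = 1.3029 − 63.0319 = -61.7290°.
a = sin²(Δφ/2) + cos φ₁ · cos φ₂ · sin²(Δλ/2) = 0.287413.
c = 2·atan2(√a, √(1−a)) = 1.13164 rad → d = 6371·c ≈ 7209.69 km.

7210 km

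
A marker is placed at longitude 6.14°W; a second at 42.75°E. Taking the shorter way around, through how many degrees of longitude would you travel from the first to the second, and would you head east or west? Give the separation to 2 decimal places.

Raw difference: 42.75 − -6.14 = 48.89°.
Normalise into (−180°, 180°]: 48.89° stays 48.89°.
Positive ⇒ the second point lies to the east; separation 48.89°.

48.89° east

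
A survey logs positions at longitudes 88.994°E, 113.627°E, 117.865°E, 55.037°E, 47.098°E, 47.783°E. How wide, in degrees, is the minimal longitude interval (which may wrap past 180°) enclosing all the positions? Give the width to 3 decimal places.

Sort the longitudes: +47.098°, +47.783°, +55.037°, +88.994°, +113.627°, +117.865°.
Eastward gaps between consecutive values (wrapping around): 0.685°, 7.254°, 33.957°, 24.633°, 4.238°, 289.233°.
Largest gap = 289.233° ⇒ minimal covering band is its complement: 360° − 289.233° = 70.767°.
Band runs from +47.098° eastward to +117.865°.

70.767°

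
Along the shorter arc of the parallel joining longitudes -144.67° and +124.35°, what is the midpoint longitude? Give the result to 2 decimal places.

Signed shortest Δλ from -144.67° to +124.35° is -90.98°.
Midpoint longitude = -144.67° + (-90.98°)/2 = -144.67° − 45.49° = -190.16°.
Normalise into (−180°, 180°]: +169.84°.
(The naïve average (-144.67 + +124.35)/2 = -10.16° is on the wrong side of the globe.)

+169.84°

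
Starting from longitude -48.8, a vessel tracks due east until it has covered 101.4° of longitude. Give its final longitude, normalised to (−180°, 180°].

+52.6°

Start at -48.8°; shift +101.4° → +52.6°.
+52.6° already lies in (−180°, 180°].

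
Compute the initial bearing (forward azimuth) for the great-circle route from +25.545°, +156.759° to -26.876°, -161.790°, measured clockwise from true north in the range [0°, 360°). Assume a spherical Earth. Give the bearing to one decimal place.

139.7°

Δλ = -161.790 − 156.759 = -318.549°; wrapped into (−180°, 180°]: 41.451°.
θ = atan2( sin Δλ · cos φ₂ , cos φ₁ · sin φ₂ − sin φ₁ · cos φ₂ · cos Δλ )
  = atan2(0.59048, -0.69617) = 139.696° → normalised to [0°, 360°): 139.696°.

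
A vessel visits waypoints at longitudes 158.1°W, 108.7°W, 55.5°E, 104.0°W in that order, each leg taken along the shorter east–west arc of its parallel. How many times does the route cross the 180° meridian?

Leg 1: -158.1° → -108.7°, shortest Δλ = 49.4° (east) — does not cross 180°.
Leg 2: -108.7° → +55.5°, shortest Δλ = 164.2° (east) — does not cross 180°.
Leg 3: +55.5° → -104.0°, shortest Δλ = -159.5° (west) — does not cross 180°.
Total crossings: 0.

0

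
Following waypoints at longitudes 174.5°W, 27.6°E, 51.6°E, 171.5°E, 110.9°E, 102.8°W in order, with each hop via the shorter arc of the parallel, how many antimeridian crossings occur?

2

Leg 1: -174.5° → +27.6°, shortest Δλ = -157.9° (west) — crosses 180°.
Leg 2: +27.6° → +51.6°, shortest Δλ = 24.0° (east) — does not cross 180°.
Leg 3: +51.6° → +171.5°, shortest Δλ = 119.9° (east) — does not cross 180°.
Leg 4: +171.5° → +110.9°, shortest Δλ = -60.6° (west) — does not cross 180°.
Leg 5: +110.9° → -102.8°, shortest Δλ = 146.3° (east) — crosses 180°.
Total crossings: 2.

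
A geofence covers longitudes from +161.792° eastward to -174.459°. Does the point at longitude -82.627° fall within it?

No

Band width going east from +161.792° to -174.459°: ((-174.459 − 161.792) mod 360) = 23.749°.
Offset of -82.627° east of the west edge: ((-82.627 − 161.792) mod 360) = 115.581°.
115.581° > 23.749° ⇒ outside.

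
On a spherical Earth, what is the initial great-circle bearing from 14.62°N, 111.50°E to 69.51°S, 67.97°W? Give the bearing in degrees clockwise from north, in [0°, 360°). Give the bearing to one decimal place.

180.2°

Δλ = -67.97 − 111.50 = -179.47°.
θ = atan2( sin Δλ · cos φ₂ , cos φ₁ · sin φ₂ − sin φ₁ · cos φ₂ · cos Δλ )
  = atan2(-0.00324, -0.81805) = -179.773° → normalised to [0°, 360°): 180.227°.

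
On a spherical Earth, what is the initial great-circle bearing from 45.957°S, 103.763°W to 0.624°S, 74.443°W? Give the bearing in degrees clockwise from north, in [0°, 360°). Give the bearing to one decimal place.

Δλ = -74.443 − -103.763 = 29.320°.
θ = atan2( sin Δλ · cos φ₂ , cos φ₁ · sin φ₂ − sin φ₁ · cos φ₂ · cos Δλ )
  = atan2(0.48966, 0.61913) = 38.340° → normalised to [0°, 360°): 38.340°.

38.3°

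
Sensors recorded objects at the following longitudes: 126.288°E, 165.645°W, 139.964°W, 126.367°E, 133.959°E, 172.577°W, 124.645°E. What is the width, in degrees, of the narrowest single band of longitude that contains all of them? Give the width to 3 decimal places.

95.391°

Sort the longitudes: -172.577°, -165.645°, -139.964°, +124.645°, +126.288°, +126.367°, +133.959°.
Eastward gaps between consecutive values (wrapping around): 6.932°, 25.681°, 264.609°, 1.643°, 0.079°, 7.592°, 53.464°.
Largest gap = 264.609° ⇒ minimal covering band is its complement: 360° − 264.609° = 95.391°.
Band runs from +124.645° eastward to -139.964°, crossing the antimeridian.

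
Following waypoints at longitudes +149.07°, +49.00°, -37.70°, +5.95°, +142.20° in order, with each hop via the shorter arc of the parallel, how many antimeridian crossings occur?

0

Leg 1: +149.07° → +49.00°, shortest Δλ = -100.07° (west) — does not cross 180°.
Leg 2: +49.00° → -37.70°, shortest Δλ = -86.7° (west) — does not cross 180°.
Leg 3: -37.70° → +5.95°, shortest Δλ = 43.65° (east) — does not cross 180°.
Leg 4: +5.95° → +142.20°, shortest Δλ = 136.25° (east) — does not cross 180°.
Total crossings: 0.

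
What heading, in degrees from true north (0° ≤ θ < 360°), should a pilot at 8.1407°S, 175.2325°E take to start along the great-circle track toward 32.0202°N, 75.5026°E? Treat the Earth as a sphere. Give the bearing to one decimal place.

301.1°

Δλ = 75.5026 − 175.2325 = -99.7299°.
θ = atan2( sin Δλ · cos φ₂ , cos φ₁ · sin φ₂ − sin φ₁ · cos φ₂ · cos Δλ )
  = atan2(-0.83567, 0.50458) = -58.876° → normalised to [0°, 360°): 301.124°.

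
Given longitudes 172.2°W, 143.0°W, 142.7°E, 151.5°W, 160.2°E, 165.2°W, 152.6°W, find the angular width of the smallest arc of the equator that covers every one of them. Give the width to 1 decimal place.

74.3°

Sort the longitudes: -172.2°, -165.2°, -152.6°, -151.5°, -143.0°, +142.7°, +160.2°.
Eastward gaps between consecutive values (wrapping around): 7.0°, 12.6°, 1.1°, 8.5°, 285.7°, 17.5°, 27.6°.
Largest gap = 285.7° ⇒ minimal covering band is its complement: 360° − 285.7° = 74.3°.
Band runs from +142.7° eastward to -143.0°, crossing the antimeridian.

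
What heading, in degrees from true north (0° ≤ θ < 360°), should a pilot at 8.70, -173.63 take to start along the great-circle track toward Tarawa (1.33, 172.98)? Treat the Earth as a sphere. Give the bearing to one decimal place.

241.8°

Δλ = 172.98 − -173.63 = 346.61°; wrapped into (−180°, 180°]: -13.39°.
θ = atan2( sin Δλ · cos φ₂ , cos φ₁ · sin φ₂ − sin φ₁ · cos φ₂ · cos Δλ )
  = atan2(-0.23152, -0.12417) = -118.205° → normalised to [0°, 360°): 241.795°.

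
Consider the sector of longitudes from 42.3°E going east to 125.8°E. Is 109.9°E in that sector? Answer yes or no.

Band width going east from +42.3° to +125.8°: ((125.8 − 42.3) mod 360) = 83.5°.
Offset of +109.9° east of the west edge: ((109.9 − 42.3) mod 360) = 67.6°.
67.6° ≤ 83.5° ⇒ inside.

Yes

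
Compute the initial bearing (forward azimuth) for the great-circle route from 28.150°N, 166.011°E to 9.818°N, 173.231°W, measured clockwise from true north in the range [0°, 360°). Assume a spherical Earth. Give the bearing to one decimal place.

129.2°

Δλ = -173.231 − 166.011 = -339.242°; wrapped into (−180°, 180°]: 20.758°.
θ = atan2( sin Δλ · cos φ₂ , cos φ₁ · sin φ₂ − sin φ₁ · cos φ₂ · cos Δλ )
  = atan2(0.34923, -0.28435) = 129.153° → normalised to [0°, 360°): 129.153°.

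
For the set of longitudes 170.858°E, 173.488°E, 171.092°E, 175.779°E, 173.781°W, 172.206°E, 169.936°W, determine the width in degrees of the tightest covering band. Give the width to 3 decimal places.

19.206°

Sort the longitudes: -173.781°, -169.936°, +170.858°, +171.092°, +172.206°, +173.488°, +175.779°.
Eastward gaps between consecutive values (wrapping around): 3.845°, 340.794°, 0.234°, 1.114°, 1.282°, 2.291°, 10.440°.
Largest gap = 340.794° ⇒ minimal covering band is its complement: 360° − 340.794° = 19.206°.
Band runs from +170.858° eastward to -169.936°, crossing the antimeridian.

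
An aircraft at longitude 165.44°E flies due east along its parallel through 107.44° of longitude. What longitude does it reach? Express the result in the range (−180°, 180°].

87.12°W

Start at +165.44°; shift +107.44° → +272.88°.
+272.88° lies outside (−180°, 180°]; subtract 360° → -87.12°.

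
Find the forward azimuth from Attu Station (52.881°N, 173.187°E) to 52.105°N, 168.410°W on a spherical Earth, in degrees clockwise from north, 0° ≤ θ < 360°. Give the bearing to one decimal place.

Δλ = -168.410 − 173.187 = -341.597°; wrapped into (−180°, 180°]: 18.403°.
θ = atan2( sin Δλ · cos φ₂ , cos φ₁ · sin φ₂ − sin φ₁ · cos φ₂ · cos Δλ )
  = atan2(0.19391, 0.01150) = 86.605° → normalised to [0°, 360°): 86.605°.

86.6°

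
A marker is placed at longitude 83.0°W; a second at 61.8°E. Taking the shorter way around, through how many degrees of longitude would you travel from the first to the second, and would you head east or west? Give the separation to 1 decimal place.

144.8° east

Raw difference: 61.8 − -83.0 = 144.8°.
Normalise into (−180°, 180°]: 144.8° stays 144.8°.
Positive ⇒ the second point lies to the east; separation 144.8°.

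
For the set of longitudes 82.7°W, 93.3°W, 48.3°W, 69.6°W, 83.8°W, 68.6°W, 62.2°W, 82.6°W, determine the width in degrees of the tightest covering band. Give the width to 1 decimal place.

45.0°

Sort the longitudes: -93.3°, -83.8°, -82.7°, -82.6°, -69.6°, -68.6°, -62.2°, -48.3°.
Eastward gaps between consecutive values (wrapping around): 9.5°, 1.1°, 0.1°, 13.0°, 1.0°, 6.4°, 13.9°, 315.0°.
Largest gap = 315.0° ⇒ minimal covering band is its complement: 360° − 315.0° = 45.0°.
Band runs from -93.3° eastward to -48.3°.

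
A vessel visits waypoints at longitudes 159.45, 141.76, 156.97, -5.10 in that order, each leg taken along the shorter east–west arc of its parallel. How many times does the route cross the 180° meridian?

Leg 1: +159.45° → +141.76°, shortest Δλ = -17.69° (west) — does not cross 180°.
Leg 2: +141.76° → +156.97°, shortest Δλ = 15.21° (east) — does not cross 180°.
Leg 3: +156.97° → -5.10°, shortest Δλ = -162.07° (west) — does not cross 180°.
Total crossings: 0.

0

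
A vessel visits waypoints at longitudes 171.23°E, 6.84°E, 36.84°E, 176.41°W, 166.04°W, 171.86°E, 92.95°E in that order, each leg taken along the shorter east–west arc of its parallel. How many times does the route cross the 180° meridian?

Leg 1: +171.23° → +6.84°, shortest Δλ = -164.39° (west) — does not cross 180°.
Leg 2: +6.84° → +36.84°, shortest Δλ = 30.0° (east) — does not cross 180°.
Leg 3: +36.84° → -176.41°, shortest Δλ = 146.75° (east) — crosses 180°.
Leg 4: -176.41° → -166.04°, shortest Δλ = 10.37° (east) — does not cross 180°.
Leg 5: -166.04° → +171.86°, shortest Δλ = -22.1° (west) — crosses 180°.
Leg 6: +171.86° → +92.95°, shortest Δλ = -78.91° (west) — does not cross 180°.
Total crossings: 2.

2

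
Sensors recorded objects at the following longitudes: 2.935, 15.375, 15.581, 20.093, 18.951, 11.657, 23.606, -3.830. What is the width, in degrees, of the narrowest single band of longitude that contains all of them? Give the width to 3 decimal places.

27.436°

Sort the longitudes: -3.830°, +2.935°, +11.657°, +15.375°, +15.581°, +18.951°, +20.093°, +23.606°.
Eastward gaps between consecutive values (wrapping around): 6.765°, 8.722°, 3.718°, 0.206°, 3.370°, 1.142°, 3.513°, 332.564°.
Largest gap = 332.564° ⇒ minimal covering band is its complement: 360° − 332.564° = 27.436°.
Band runs from -3.830° eastward to +23.606°.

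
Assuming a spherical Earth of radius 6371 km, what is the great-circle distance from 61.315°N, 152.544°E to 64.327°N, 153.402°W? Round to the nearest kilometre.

Δλ = -153.402 − 152.544 = -305.946°; wrapped into (−180°, 180°]: 54.054°.
Δφ = 64.327 − 61.315 = 3.012°.
a = sin²(Δφ/2) + cos φ₁ · cos φ₂ · sin²(Δλ/2) = 0.043630.
c = 2·atan2(√a, √(1−a)) = 0.42086 rad → d = 6371·c ≈ 2681.27 km.

2681 km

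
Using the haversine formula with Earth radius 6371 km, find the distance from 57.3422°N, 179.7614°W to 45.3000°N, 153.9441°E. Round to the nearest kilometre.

2242 km

Δλ = 153.9441 − -179.7614 = 333.7055°; wrapped into (−180°, 180°]: -26.2945°.
Δφ = 45.3000 − 57.3422 = -12.0422°.
a = sin²(Δφ/2) + cos φ₁ · cos φ₂ · sin²(Δλ/2) = 0.030640.
c = 2·atan2(√a, √(1−a)) = 0.35190 rad → d = 6371·c ≈ 2241.94 km.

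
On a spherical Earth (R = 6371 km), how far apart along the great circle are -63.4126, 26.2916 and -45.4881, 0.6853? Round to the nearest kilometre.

Δλ = 0.6853 − 26.2916 = -25.6063°.
Δφ = -45.4881 − -63.4126 = 17.9245°.
a = sin²(Δφ/2) + cos φ₁ · cos φ₂ · sin²(Δλ/2) = 0.039677.
c = 2·atan2(√a, √(1−a)) = 0.40106 rad → d = 6371·c ≈ 2555.18 km.

2555 km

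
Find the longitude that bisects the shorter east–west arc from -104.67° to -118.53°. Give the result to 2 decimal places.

Signed shortest Δλ from -104.67° to -118.53° is -13.86°.
Midpoint longitude = -104.67° + (-13.86°)/2 = -104.67° − 6.93° = -111.60°.

-111.60°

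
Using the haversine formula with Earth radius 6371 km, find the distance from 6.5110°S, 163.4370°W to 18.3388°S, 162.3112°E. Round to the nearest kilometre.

3935 km

Δλ = 162.3112 − -163.4370 = 325.7482°; wrapped into (−180°, 180°]: -34.2518°.
Δφ = -18.3388 − -6.5110 = -11.8278°.
a = sin²(Δφ/2) + cos φ₁ · cos φ₂ · sin²(Δλ/2) = 0.092395.
c = 2·atan2(√a, √(1−a)) = 0.61770 rad → d = 6371·c ≈ 3935.40 km.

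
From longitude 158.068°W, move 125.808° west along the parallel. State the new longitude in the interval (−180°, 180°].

Start at -158.068°; shift −125.808° → -283.876°.
-283.876° lies outside (−180°, 180°]; add 360° → +76.124°.

76.124°E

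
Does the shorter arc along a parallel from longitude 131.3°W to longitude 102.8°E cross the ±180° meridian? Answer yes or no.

Yes

Naïve |102.8 − -131.3| = 234.1° > 180°, so the shorter arc goes the other way round — across 180°.
Signed shortest Δλ = ((102.8 − -131.3 + 180) mod 360) − 180 = -125.9°.
Going west by 125.9° from -131.3° passes through 180° before reaching +102.8°.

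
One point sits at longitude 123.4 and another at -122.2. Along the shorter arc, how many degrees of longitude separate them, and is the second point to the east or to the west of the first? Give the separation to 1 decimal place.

114.4° east

Raw difference: -122.2 − 123.4 = -245.6°.
Normalise into (−180°, 180°]: -245.6° + 360° = 114.4°.
Positive ⇒ the second point lies to the east; separation 114.4°.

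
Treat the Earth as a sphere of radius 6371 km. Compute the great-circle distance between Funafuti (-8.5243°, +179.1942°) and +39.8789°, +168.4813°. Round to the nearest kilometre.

5494 km

Δλ = 168.4813 − 179.1942 = -10.7129°.
Δφ = 39.8789 − -8.5243 = 48.4032°.
a = sin²(Δφ/2) + cos φ₁ · cos φ₂ · sin²(Δλ/2) = 0.174671.
c = 2·atan2(√a, √(1−a)) = 0.86235 rad → d = 6371·c ≈ 5494.01 km.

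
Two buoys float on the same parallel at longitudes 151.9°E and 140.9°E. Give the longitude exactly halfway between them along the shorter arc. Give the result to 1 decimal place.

Signed shortest Δλ from +151.9° to +140.9° is -11.0°.
Midpoint longitude = +151.9° + (-11.0°)/2 = +151.9° − 5.5° = +146.4°.

146.4°E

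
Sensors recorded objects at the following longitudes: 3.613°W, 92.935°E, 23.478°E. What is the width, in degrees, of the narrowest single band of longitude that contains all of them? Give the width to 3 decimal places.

96.548°

Sort the longitudes: -3.613°, +23.478°, +92.935°.
Eastward gaps between consecutive values (wrapping around): 27.091°, 69.457°, 263.452°.
Largest gap = 263.452° ⇒ minimal covering band is its complement: 360° − 263.452° = 96.548°.
Band runs from -3.613° eastward to +92.935°.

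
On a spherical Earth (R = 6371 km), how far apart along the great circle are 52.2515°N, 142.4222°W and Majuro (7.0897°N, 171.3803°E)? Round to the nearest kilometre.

Δλ = 171.3803 − -142.4222 = 313.8025°; wrapped into (−180°, 180°]: -46.1975°.
Δφ = 7.0897 − 52.2515 = -45.1618°.
a = sin²(Δφ/2) + cos φ₁ · cos φ₂ · sin²(Δλ/2) = 0.240951.
c = 2·atan2(√a, √(1−a)) = 1.02617 rad → d = 6371·c ≈ 6537.73 km.

6538 km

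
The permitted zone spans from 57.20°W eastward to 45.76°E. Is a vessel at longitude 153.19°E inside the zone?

Band width going east from -57.20° to +45.76°: ((45.76 − -57.20) mod 360) = 102.96°.
Offset of +153.19° east of the west edge: ((153.19 − -57.20) mod 360) = 210.39°.
210.39° > 102.96° ⇒ outside.

No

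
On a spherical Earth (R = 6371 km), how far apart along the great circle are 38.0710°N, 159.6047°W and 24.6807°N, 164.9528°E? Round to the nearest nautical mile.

Δλ = 164.9528 − -159.6047 = 324.5575°; wrapped into (−180°, 180°]: -35.4425°.
Δφ = 24.6807 − 38.0710 = -13.3903°.
a = sin²(Δφ/2) + cos φ₁ · cos φ₂ · sin²(Δλ/2) = 0.079869.
c = 2·atan2(√a, √(1−a)) = 0.57303 rad → d = 6371·c ≈ 3650.77 km ≈ 1971.26 nmi.

1971 nmi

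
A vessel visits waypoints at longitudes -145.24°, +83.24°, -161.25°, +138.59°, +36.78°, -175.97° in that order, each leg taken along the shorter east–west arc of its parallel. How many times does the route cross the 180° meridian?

4

Leg 1: -145.24° → +83.24°, shortest Δλ = -131.52° (west) — crosses 180°.
Leg 2: +83.24° → -161.25°, shortest Δλ = 115.51° (east) — crosses 180°.
Leg 3: -161.25° → +138.59°, shortest Δλ = -60.16° (west) — crosses 180°.
Leg 4: +138.59° → +36.78°, shortest Δλ = -101.81° (west) — does not cross 180°.
Leg 5: +36.78° → -175.97°, shortest Δλ = 147.25° (east) — crosses 180°.
Total crossings: 4.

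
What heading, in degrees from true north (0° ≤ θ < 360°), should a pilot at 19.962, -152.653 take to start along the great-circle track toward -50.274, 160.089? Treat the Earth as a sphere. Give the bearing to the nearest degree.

Δλ = 160.089 − -152.653 = 312.742°; wrapped into (−180°, 180°]: -47.258°.
θ = atan2( sin Δλ · cos φ₂ , cos φ₁ · sin φ₂ − sin φ₁ · cos φ₂ · cos Δλ )
  = atan2(-0.46938, -0.87099) = -151.680° → normalised to [0°, 360°): 208.320°.

208°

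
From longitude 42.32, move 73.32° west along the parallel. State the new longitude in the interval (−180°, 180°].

Start at +42.32°; shift −73.32° → -31.00°.
-31.00° already lies in (−180°, 180°].

-31.00°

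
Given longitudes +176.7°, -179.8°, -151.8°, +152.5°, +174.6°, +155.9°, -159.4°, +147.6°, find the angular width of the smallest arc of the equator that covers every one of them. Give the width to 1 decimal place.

60.6°

Sort the longitudes: -179.8°, -159.4°, -151.8°, +147.6°, +152.5°, +155.9°, +174.6°, +176.7°.
Eastward gaps between consecutive values (wrapping around): 20.4°, 7.6°, 299.4°, 4.9°, 3.4°, 18.7°, 2.1°, 3.5°.
Largest gap = 299.4° ⇒ minimal covering band is its complement: 360° − 299.4° = 60.6°.
Band runs from +147.6° eastward to -151.8°, crossing the antimeridian.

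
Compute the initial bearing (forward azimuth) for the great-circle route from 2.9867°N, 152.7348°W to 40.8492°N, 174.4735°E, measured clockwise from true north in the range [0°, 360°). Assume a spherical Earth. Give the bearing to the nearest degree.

Δλ = 174.4735 − -152.7348 = 327.2083°; wrapped into (−180°, 180°]: -32.7917°.
θ = atan2( sin Δλ · cos φ₂ , cos φ₁ · sin φ₂ − sin φ₁ · cos φ₂ · cos Δλ )
  = atan2(-0.40967, 0.62005) = -33.453° → normalised to [0°, 360°): 326.547°.

327°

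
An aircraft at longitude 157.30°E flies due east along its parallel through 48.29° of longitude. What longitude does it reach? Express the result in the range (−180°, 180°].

Start at +157.30°; shift +48.29° → +205.59°.
+205.59° lies outside (−180°, 180°]; subtract 360° → -154.41°.

154.41°W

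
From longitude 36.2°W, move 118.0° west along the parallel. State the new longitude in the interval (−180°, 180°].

Start at -36.2°; shift −118.0° → -154.2°.
-154.2° already lies in (−180°, 180°].

154.2°W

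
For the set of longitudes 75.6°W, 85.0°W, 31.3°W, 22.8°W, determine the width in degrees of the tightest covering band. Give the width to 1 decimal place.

Sort the longitudes: -85.0°, -75.6°, -31.3°, -22.8°.
Eastward gaps between consecutive values (wrapping around): 9.4°, 44.3°, 8.5°, 297.8°.
Largest gap = 297.8° ⇒ minimal covering band is its complement: 360° − 297.8° = 62.2°.
Band runs from -85.0° eastward to -22.8°.

62.2°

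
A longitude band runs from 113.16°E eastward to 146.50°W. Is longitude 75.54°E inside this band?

No

Band width going east from +113.16° to -146.50°: ((-146.50 − 113.16) mod 360) = 100.34°.
Offset of +75.54° east of the west edge: ((75.54 − 113.16) mod 360) = 322.38°.
322.38° > 100.34° ⇒ outside.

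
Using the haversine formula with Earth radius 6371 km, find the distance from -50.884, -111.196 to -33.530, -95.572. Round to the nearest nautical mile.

Δλ = -95.572 − -111.196 = 15.624°.
Δφ = -33.530 − -50.884 = 17.354°.
a = sin²(Δφ/2) + cos φ₁ · cos φ₂ · sin²(Δλ/2) = 0.032476.
c = 2·atan2(√a, √(1−a)) = 0.36240 rad → d = 6371·c ≈ 2308.87 km ≈ 1246.69 nmi.

1247 nmi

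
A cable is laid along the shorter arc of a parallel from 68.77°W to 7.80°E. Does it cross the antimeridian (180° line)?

Signed shortest Δλ = ((7.80 − -68.77 + 180) mod 360) − 180 = 76.57°.
Going east by 76.57° from -68.77° reaches +7.80° without touching 180°.

No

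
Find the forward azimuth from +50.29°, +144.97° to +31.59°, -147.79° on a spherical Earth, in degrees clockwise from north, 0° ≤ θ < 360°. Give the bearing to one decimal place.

84.1°

Δλ = -147.79 − 144.97 = -292.76°; wrapped into (−180°, 180°]: 67.24°.
θ = atan2( sin Δλ · cos φ₂ , cos φ₁ · sin φ₂ − sin φ₁ · cos φ₂ · cos Δλ )
  = atan2(0.78549, 0.08117) = 84.100° → normalised to [0°, 360°): 84.100°.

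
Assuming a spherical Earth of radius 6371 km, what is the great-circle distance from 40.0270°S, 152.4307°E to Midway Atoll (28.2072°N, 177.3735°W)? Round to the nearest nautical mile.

Δλ = -177.3735 − 152.4307 = -329.8042°; wrapped into (−180°, 180°]: 30.1958°.
Δφ = 28.2072 − -40.0270 = 68.2342°.
a = sin²(Δφ/2) + cos φ₁ · cos φ₂ · sin²(Δλ/2) = 0.360375.
c = 2·atan2(√a, √(1−a)) = 1.28778 rad → d = 6371·c ≈ 8204.47 km ≈ 4430.06 nmi.

4430 nmi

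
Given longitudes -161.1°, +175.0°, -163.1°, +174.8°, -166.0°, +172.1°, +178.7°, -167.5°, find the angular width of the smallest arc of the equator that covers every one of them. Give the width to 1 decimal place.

26.8°

Sort the longitudes: -167.5°, -166.0°, -163.1°, -161.1°, +172.1°, +174.8°, +175.0°, +178.7°.
Eastward gaps between consecutive values (wrapping around): 1.5°, 2.9°, 2.0°, 333.2°, 2.7°, 0.2°, 3.7°, 13.8°.
Largest gap = 333.2° ⇒ minimal covering band is its complement: 360° − 333.2° = 26.8°.
Band runs from +172.1° eastward to -161.1°, crossing the antimeridian.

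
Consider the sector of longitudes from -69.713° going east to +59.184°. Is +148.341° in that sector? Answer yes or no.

Band width going east from -69.713° to +59.184°: ((59.184 − -69.713) mod 360) = 128.897°.
Offset of +148.341° east of the west edge: ((148.341 − -69.713) mod 360) = 218.054°.
218.054° > 128.897° ⇒ outside.

No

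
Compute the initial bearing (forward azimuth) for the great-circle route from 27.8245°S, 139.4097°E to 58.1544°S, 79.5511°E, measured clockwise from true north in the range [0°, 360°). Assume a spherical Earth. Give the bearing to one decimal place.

Δλ = 79.5511 − 139.4097 = -59.8586°.
θ = atan2( sin Δλ · cos φ₂ , cos φ₁ · sin φ₂ − sin φ₁ · cos φ₂ · cos Δλ )
  = atan2(-0.45629, -0.62759) = -143.981° → normalised to [0°, 360°): 216.019°.

216.0°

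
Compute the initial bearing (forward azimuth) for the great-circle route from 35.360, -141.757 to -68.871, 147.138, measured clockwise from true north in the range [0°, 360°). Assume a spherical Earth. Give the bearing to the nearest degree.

202°

Δλ = 147.138 − -141.757 = 288.895°; wrapped into (−180°, 180°]: -71.105°.
θ = atan2( sin Δλ · cos φ₂ , cos φ₁ · sin φ₂ − sin φ₁ · cos φ₂ · cos Δλ )
  = atan2(-0.34104, -0.82826) = -157.620° → normalised to [0°, 360°): 202.380°.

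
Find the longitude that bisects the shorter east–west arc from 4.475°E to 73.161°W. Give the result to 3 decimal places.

34.343°W

Signed shortest Δλ from +4.475° to -73.161° is -77.636°.
Midpoint longitude = +4.475° + (-77.636°)/2 = +4.475° − 38.818° = -34.343°.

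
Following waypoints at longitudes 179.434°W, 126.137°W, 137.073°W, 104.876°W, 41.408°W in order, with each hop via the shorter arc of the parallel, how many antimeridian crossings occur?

Leg 1: -179.434° → -126.137°, shortest Δλ = 53.297° (east) — does not cross 180°.
Leg 2: -126.137° → -137.073°, shortest Δλ = -10.936° (west) — does not cross 180°.
Leg 3: -137.073° → -104.876°, shortest Δλ = 32.197° (east) — does not cross 180°.
Leg 4: -104.876° → -41.408°, shortest Δλ = 63.468° (east) — does not cross 180°.
Total crossings: 0.

0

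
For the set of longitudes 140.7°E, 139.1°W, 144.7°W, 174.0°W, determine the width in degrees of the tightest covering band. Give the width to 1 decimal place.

Sort the longitudes: -174.0°, -144.7°, -139.1°, +140.7°.
Eastward gaps between consecutive values (wrapping around): 29.3°, 5.6°, 279.8°, 45.3°.
Largest gap = 279.8° ⇒ minimal covering band is its complement: 360° − 279.8° = 80.2°.
Band runs from +140.7° eastward to -139.1°, crossing the antimeridian.

80.2°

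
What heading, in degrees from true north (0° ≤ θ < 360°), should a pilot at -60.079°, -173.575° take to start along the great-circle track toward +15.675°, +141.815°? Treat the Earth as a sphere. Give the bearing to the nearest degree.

Δλ = 141.815 − -173.575 = 315.390°; wrapped into (−180°, 180°]: -44.610°.
θ = atan2( sin Δλ · cos φ₂ , cos φ₁ · sin φ₂ − sin φ₁ · cos φ₂ · cos Δλ )
  = atan2(-0.67616, 0.72884) = -42.853° → normalised to [0°, 360°): 317.147°.

317°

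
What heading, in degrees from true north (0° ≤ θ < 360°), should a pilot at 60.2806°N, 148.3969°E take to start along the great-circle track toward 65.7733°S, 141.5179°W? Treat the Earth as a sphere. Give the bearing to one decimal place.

146.1°

Δλ = -141.5179 − 148.3969 = -289.9148°; wrapped into (−180°, 180°]: 70.0852°.
θ = atan2( sin Δλ · cos φ₂ , cos φ₁ · sin φ₂ − sin φ₁ · cos φ₂ · cos Δλ )
  = atan2(0.38581, -0.57348) = 146.069° → normalised to [0°, 360°): 146.069°.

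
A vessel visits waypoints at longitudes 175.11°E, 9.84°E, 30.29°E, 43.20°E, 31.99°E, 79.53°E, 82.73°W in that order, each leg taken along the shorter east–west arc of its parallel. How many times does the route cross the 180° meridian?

Leg 1: +175.11° → +9.84°, shortest Δλ = -165.27° (west) — does not cross 180°.
Leg 2: +9.84° → +30.29°, shortest Δλ = 20.45° (east) — does not cross 180°.
Leg 3: +30.29° → +43.20°, shortest Δλ = 12.91° (east) — does not cross 180°.
Leg 4: +43.20° → +31.99°, shortest Δλ = -11.21° (west) — does not cross 180°.
Leg 5: +31.99° → +79.53°, shortest Δλ = 47.54° (east) — does not cross 180°.
Leg 6: +79.53° → -82.73°, shortest Δλ = -162.26° (west) — does not cross 180°.
Total crossings: 0.

0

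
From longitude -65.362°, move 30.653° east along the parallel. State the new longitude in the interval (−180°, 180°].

Start at -65.362°; shift +30.653° → -34.709°.
-34.709° already lies in (−180°, 180°].

-34.709°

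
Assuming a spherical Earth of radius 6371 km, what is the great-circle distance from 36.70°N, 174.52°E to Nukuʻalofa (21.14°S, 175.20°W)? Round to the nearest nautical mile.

3521 nmi

Δλ = -175.20 − 174.52 = -349.72°; wrapped into (−180°, 180°]: 10.28°.
Δφ = -21.14 − 36.70 = -57.84°.
a = sin²(Δφ/2) + cos φ₁ · cos φ₂ · sin²(Δλ/2) = 0.239860.
c = 2·atan2(√a, √(1−a)) = 1.02362 rad → d = 6371·c ≈ 6521.46 km ≈ 3521.31 nmi.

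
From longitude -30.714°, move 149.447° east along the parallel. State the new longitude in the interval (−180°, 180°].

Start at -30.714°; shift +149.447° → +118.733°.
+118.733° already lies in (−180°, 180°].

+118.733°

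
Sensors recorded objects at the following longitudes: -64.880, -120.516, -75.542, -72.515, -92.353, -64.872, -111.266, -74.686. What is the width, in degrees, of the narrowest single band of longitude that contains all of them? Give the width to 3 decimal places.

55.644°

Sort the longitudes: -120.516°, -111.266°, -92.353°, -75.542°, -74.686°, -72.515°, -64.880°, -64.872°.
Eastward gaps between consecutive values (wrapping around): 9.250°, 18.913°, 16.811°, 0.856°, 2.171°, 7.635°, 0.008°, 304.356°.
Largest gap = 304.356° ⇒ minimal covering band is its complement: 360° − 304.356° = 55.644°.
Band runs from -120.516° eastward to -64.872°.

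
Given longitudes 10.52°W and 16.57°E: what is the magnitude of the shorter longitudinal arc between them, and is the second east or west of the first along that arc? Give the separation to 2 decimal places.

27.09° east

Raw difference: 16.57 − -10.52 = 27.09°.
Normalise into (−180°, 180°]: 27.09° stays 27.09°.
Positive ⇒ the second point lies to the east; separation 27.09°.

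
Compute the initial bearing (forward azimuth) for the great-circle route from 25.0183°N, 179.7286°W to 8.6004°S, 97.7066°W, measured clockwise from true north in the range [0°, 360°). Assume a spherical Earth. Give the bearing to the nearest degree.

101°

Δλ = -97.7066 − -179.7286 = 82.0220°.
θ = atan2( sin Δλ · cos φ₂ , cos φ₁ · sin φ₂ − sin φ₁ · cos φ₂ · cos Δλ )
  = atan2(0.97919, -0.19355) = 101.181° → normalised to [0°, 360°): 101.181°.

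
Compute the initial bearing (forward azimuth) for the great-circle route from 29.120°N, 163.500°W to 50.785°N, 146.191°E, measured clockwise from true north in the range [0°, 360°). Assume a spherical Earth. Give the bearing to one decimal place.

Δλ = 146.191 − -163.500 = 309.691°; wrapped into (−180°, 180°]: -50.309°.
θ = atan2( sin Δλ · cos φ₂ , cos φ₁ · sin φ₂ − sin φ₁ · cos φ₂ · cos Δλ )
  = atan2(-0.48650, 0.48036) = -45.364° → normalised to [0°, 360°): 314.636°.

314.6°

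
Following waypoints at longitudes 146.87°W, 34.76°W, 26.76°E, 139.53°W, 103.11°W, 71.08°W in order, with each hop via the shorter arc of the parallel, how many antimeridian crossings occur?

Leg 1: -146.87° → -34.76°, shortest Δλ = 112.11° (east) — does not cross 180°.
Leg 2: -34.76° → +26.76°, shortest Δλ = 61.52° (east) — does not cross 180°.
Leg 3: +26.76° → -139.53°, shortest Δλ = -166.29° (west) — does not cross 180°.
Leg 4: -139.53° → -103.11°, shortest Δλ = 36.42° (east) — does not cross 180°.
Leg 5: -103.11° → -71.08°, shortest Δλ = 32.03° (east) — does not cross 180°.
Total crossings: 0.

0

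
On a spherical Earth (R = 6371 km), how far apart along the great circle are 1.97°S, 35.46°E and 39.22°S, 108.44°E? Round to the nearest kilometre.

Δλ = 108.44 − 35.46 = 72.98°.
Δφ = -39.22 − -1.97 = -37.25°.
a = sin²(Δφ/2) + cos φ₁ · cos φ₂ · sin²(Δλ/2) = 0.375816.
c = 2·atan2(√a, √(1−a)) = 1.31980 rad → d = 6371·c ≈ 8408.45 km.

8408 km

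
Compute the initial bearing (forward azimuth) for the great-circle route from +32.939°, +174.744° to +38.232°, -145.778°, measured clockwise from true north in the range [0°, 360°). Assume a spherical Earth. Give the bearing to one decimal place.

69.2°

Δλ = -145.778 − 174.744 = -320.522°; wrapped into (−180°, 180°]: 39.478°.
θ = atan2( sin Δλ · cos φ₂ , cos φ₁ · sin φ₂ − sin φ₁ · cos φ₂ · cos Δλ )
  = atan2(0.49941, 0.18969) = 69.202° → normalised to [0°, 360°): 69.202°.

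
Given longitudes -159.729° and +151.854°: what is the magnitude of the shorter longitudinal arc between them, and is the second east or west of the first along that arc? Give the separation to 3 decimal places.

Raw difference: 151.854 − -159.729 = 311.583°.
Normalise into (−180°, 180°]: 311.583° − 360° = -48.417°.
Negative ⇒ the second point lies to the west; separation 48.417°.

48.417° west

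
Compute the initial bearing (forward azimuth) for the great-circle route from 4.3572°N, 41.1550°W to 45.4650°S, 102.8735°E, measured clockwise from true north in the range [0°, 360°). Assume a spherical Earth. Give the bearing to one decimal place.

148.3°

Δλ = 102.8735 − -41.1550 = 144.0285°.
θ = atan2( sin Δλ · cos φ₂ , cos φ₁ · sin φ₂ − sin φ₁ · cos φ₂ · cos Δλ )
  = atan2(0.41196, -0.66764) = 148.324° → normalised to [0°, 360°): 148.324°.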